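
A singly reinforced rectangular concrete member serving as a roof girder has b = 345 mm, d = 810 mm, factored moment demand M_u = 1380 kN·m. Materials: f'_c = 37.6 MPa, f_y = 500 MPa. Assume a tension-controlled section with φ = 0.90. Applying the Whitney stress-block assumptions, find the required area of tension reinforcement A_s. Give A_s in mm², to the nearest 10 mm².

M_n = M_u/φ = 1380/0.90 = 1533.33 kN·m.
With M_n = 0.85 f'_c a b (d − a/2), solve the quadratic for a:
a = d − √(d² − 2M_n/(0.85 f'_c b)) = 810 − √(810² − 2 × 1533.33×10⁶/(0.85 × 37.6 × 345)) = 195.20 mm.
A_s = 0.85 f'_c a b / f_y = 0.85 × 37.6 × 195.20 × 345 / 500 = 4304.6 mm².

A_s ≈ 4300 mm²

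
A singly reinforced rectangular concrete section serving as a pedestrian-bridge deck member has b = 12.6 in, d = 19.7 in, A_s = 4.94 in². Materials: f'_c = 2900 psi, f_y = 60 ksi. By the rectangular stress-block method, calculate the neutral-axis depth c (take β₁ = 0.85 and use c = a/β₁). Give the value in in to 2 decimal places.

T = A_s f_y = 4.94 × 60 = 296.4 kips.
a = T/(0.85 f'_c b) = 296.4/(0.85 × 2.9 × 12.6) = 9.5431 in.
With β₁ = 0.85, c = a/β₁ = 9.5431/0.85 = 11.23 in.

c ≈ 11.23 in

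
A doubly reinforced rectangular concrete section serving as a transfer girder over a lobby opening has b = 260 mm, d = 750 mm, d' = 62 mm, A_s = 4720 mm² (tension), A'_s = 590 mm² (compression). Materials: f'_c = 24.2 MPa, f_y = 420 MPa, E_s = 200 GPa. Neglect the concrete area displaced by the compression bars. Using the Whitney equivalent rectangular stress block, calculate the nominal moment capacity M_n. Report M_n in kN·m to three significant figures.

Assume both tension and compression steel yield.
Net tension couple steel: A_s − A'_s = 4130 mm².
a = (A_s − A'_s) f_y / (0.85 f'_c b) = 1734600/(0.85 × 24.2 × 260) = 324.33 mm.
c = a/β₁ = 324.33/0.85 = 381.56 mm; ε'_s = 0.003(c − d')/c = 0.0025 ≥ f_y/E_s = 0.0021, so compression steel does yield.
M_n = (A_s − A'_s) f_y (d − a/2) + A'_s f_y (d − d') = [1734600 × (750 − 162.165) + 247800 × (750 − 62)] × 10⁻⁶ = 1019.66 + 170.49 = 1190.15 kN·m.

M_n ≈ 1190 kN·m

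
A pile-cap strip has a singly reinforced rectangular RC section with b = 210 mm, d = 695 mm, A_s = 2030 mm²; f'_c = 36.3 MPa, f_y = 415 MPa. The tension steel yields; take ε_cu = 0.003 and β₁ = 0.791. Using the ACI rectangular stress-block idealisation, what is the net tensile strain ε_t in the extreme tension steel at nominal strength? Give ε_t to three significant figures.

ε_t ≈ 0.00968

a = A_s f_y/(0.85 f'_c b) = 130.02 mm.
β₁ = 0.791, so c = a/β₁ = 130.02/0.791 = 164.37 mm.
From the linear strain diagram with ε_cu = 0.003: ε_t = 0.003 (d − c)/c = 0.003 × (695 − 164.37)/164.37 = 0.00968.
Since ε_t ≥ 0.005, the section is tension-controlled.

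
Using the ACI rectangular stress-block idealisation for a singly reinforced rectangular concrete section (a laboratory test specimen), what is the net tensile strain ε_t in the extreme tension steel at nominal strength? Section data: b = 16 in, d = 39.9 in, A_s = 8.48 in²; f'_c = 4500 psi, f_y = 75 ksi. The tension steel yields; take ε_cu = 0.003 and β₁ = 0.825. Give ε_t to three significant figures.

a = A_s f_y/(0.85 f'_c b) = 10.392 in.
β₁ = 0.825, so c = a/β₁ = 10.392/0.825 = 12.596 in.
From the linear strain diagram with ε_cu = 0.003: ε_t = 0.003 (d − c)/c = 0.003 × (39.9 − 12.596)/12.596 = 0.00650.
Since ε_t ≥ 0.005, the section is tension-controlled.

ε_t ≈ 0.00650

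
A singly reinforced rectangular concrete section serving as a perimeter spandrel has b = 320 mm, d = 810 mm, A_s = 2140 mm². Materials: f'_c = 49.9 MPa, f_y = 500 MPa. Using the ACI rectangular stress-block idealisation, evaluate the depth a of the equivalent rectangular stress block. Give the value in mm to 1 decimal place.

T = A_s f_y = 2140 × 500 = 1070000 N = 1070 kN.
Setting C = 0.85 f'_c a b equal to T: a = 1070000/(0.85 × 49.9 × 320) = 78.8 mm.

a ≈ 78.8 mm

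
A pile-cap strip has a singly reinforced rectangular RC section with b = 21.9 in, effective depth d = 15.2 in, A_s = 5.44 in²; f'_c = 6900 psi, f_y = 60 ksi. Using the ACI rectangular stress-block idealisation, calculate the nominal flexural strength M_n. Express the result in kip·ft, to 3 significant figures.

M_n ≈ 379 kip·ft

T = A_s f_y = 5.44 × 60 = 326.4 kips.
a = T/(0.85 f'_c b) = 326.4/(0.85 × 6.9 × 21.9) = 2.541 in.
M_n = T(d − a/2) = 326.4 × (15.2 − 1.2705) = 4546.6 kip·in = 4546.6/12 = 378.88 kip·ft.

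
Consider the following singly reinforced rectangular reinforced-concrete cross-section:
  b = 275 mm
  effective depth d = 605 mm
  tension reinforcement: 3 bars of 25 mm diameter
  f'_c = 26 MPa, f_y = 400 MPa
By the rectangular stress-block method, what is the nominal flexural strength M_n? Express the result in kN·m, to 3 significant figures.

A_s = 3 × 491 = 1473 mm².
T = A_s f_y = 1473 × 400 = 589200 N = 589.2 kN.
From C = T: a = T/(0.85 f'_c b) = 589200/(0.85 × 26 × 275) = 96.95 mm.
M_n = T(d − a/2) = 589.2 kN × (605 − 48.475) mm = 327.90 kN·m.

M_n ≈ 328 kN·m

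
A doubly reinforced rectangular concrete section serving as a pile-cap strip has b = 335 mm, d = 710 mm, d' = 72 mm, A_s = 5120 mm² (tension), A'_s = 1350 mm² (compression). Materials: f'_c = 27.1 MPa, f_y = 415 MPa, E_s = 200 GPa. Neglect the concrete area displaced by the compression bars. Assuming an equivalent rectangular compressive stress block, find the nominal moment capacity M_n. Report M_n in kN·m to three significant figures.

M_n ≈ 1310 kN·m

Assume both tension and compression steel yield.
Net tension couple steel: A_s − A'_s = 3770 mm².
a = (A_s − A'_s) f_y / (0.85 f'_c b) = 1564550/(0.85 × 27.1 × 335) = 202.75 mm.
c = a/β₁ = 202.75/0.85 = 238.53 mm; ε'_s = 0.003(c − d')/c = 0.0021 ≥ f_y/E_s = 0.0021, so compression steel does yield.
M_n = (A_s − A'_s) f_y (d − a/2) + A'_s f_y (d − d') = [1564550 × (710 − 101.375) + 560250 × (710 − 72)] × 10⁻⁶ = 952.22 + 357.44 = 1309.66 kN·m.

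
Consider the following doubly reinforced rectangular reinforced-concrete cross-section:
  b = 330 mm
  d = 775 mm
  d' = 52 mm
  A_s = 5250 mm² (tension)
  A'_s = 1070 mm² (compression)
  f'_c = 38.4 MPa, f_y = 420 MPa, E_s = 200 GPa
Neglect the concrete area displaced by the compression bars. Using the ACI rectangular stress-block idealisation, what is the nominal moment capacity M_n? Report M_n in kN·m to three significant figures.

Assume both tension and compression steel yield.
Net tension couple steel: A_s − A'_s = 4180 mm².
a = (A_s − A'_s) f_y / (0.85 f'_c b) = 1755600/(0.85 × 38.4 × 330) = 162.99 mm.
c = a/β₁ = 162.99/0.776 = 210.04 mm; ε'_s = 0.003(c − d')/c = 0.0023 ≥ f_y/E_s = 0.0021, so compression steel does yield.
M_n = (A_s − A'_s) f_y (d − a/2) + A'_s f_y (d − d') = [1755600 × (775 − 81.495) + 449400 × (775 − 52)] × 10⁻⁶ = 1217.52 + 324.92 = 1542.44 kN·m.

M_n ≈ 1540 kN·m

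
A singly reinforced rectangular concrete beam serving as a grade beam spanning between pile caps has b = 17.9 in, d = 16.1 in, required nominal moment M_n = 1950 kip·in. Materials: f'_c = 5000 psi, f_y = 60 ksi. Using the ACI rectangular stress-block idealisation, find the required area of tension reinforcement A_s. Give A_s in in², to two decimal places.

A_s ≈ 2.13 in²

From M_n = 0.85 f'_c a b (d − a/2):
a = d − √(d² − 2M_n/(0.85 f'_c b)) = 16.1 − √(16.1² − 2 × 1950/(0.85 × 5 × 17.9)) = 1.680 in.
A_s = 0.85 f'_c a b / f_y = 0.85 × 5 × 1.680 × 17.9 / 60 = 2.130 in².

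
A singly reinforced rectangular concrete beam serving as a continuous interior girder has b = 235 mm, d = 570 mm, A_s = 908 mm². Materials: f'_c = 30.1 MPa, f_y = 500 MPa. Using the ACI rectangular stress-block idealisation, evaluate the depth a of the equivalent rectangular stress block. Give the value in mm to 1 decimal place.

T = A_s f_y = 908 × 500 = 454000 N = 454 kN.
Setting C = 0.85 f'_c a b equal to T: a = 454000/(0.85 × 30.1 × 235) = 75.5 mm.

a ≈ 75.5 mm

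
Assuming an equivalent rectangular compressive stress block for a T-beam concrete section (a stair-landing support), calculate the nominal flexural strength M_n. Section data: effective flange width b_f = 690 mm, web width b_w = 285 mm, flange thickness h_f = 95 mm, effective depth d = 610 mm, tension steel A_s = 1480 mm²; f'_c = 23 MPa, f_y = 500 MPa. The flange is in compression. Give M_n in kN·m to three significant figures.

Tension: T = A_s f_y = 1480 × 500 = 740000 N.
Try a within the flange: a = T/(0.85 f'_c b_f) = 740000/(0.85 × 23 × 690) = 54.86 mm.
Since a = 54.86 ≤ h_f = 95 mm, the stress block lies entirely in the flange; analyse as a rectangular beam of width b_f.
M_n = T(d − a/2) = 740000 × (610 − 27.43) = 431.10 × 10⁶ N·mm.
M_n = 431.10 kN·m.

M_n ≈ 431 kN·m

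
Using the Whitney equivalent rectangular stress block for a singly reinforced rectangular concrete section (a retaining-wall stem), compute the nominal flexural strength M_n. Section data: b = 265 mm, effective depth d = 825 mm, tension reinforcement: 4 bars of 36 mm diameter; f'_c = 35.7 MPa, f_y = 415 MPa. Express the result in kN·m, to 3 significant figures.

M_n ≈ 1220 kN·m

A_s = 4 × 1018 = 4072 mm².
T = A_s f_y = 4072 × 415 = 1689880 N = 1689.88 kN.
From C = T: a = T/(0.85 f'_c b) = 1689880/(0.85 × 35.7 × 265) = 210.15 mm.
M_n = T(d − a/2) = 1689.88 kN × (825 − 105.075) mm = 1216.59 kN·m.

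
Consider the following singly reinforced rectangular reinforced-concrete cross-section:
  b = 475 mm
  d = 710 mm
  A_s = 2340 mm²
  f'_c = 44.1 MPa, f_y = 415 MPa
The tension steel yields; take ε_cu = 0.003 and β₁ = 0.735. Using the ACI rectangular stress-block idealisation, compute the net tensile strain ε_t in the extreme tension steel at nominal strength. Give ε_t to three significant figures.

a = A_s f_y/(0.85 f'_c b) = 54.54 mm.
β₁ = 0.735, so c = a/β₁ = 54.54/0.735 = 74.20 mm.
From the linear strain diagram with ε_cu = 0.003: ε_t = 0.003 (d − c)/c = 0.003 × (710 − 74.20)/74.20 = 0.0257.
Since ε_t ≥ 0.005, the section is tension-controlled.

ε_t ≈ 0.0257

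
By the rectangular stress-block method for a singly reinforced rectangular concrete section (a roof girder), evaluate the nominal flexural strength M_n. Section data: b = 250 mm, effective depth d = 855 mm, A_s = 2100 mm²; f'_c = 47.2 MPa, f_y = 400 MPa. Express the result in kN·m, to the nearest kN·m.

T = A_s f_y = 2100 × 400 = 840000 N = 840 kN.
From C = T: a = T/(0.85 f'_c b) = 840000/(0.85 × 47.2 × 250) = 83.75 mm.
M_n = T(d − a/2) = 840 kN × (855 − 41.875) mm = 683.03 kN·m.

M_n ≈ 683 kN·m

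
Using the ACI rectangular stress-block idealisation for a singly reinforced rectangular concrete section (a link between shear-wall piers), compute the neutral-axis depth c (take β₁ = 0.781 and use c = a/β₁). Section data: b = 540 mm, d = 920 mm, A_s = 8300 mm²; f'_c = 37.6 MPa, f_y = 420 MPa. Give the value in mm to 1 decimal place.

c ≈ 258.6 mm

T = A_s f_y = 8300 × 420 = 3486000 N = 3486 kN.
Setting C = 0.85 f'_c a b equal to T: a = 3486000/(0.85 × 37.6 × 540) = 201.989 mm.
With β₁ = 0.781, c = a/β₁ = 201.989/0.781 = 258.6 mm.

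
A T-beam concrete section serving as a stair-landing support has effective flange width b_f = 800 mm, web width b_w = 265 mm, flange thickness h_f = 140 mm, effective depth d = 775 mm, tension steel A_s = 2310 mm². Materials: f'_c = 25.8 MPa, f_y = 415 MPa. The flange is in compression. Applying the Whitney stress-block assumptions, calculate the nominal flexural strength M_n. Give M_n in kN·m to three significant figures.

M_n ≈ 717 kN·m

Tension: T = A_s f_y = 2310 × 415 = 958650 N.
Try a within the flange: a = T/(0.85 f'_c b_f) = 958650/(0.85 × 25.8 × 800) = 54.64 mm.
Since a = 54.64 ≤ h_f = 140 mm, the stress block lies entirely in the flange; analyse as a rectangular beam of width b_f.
M_n = T(d − a/2) = 958650 × (775 − 27.32) = 716.76 × 10⁶ N·mm.
M_n = 716.76 kN·m.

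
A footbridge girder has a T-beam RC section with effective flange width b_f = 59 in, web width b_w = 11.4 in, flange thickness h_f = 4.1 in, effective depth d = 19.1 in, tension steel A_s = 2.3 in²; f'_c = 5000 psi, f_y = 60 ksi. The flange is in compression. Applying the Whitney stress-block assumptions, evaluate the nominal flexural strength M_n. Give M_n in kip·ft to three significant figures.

M_n ≈ 216 kip·ft

Tension: T = A_s f_y = 2.3 × 60 = 138 kips.
Try a within the flange: a = T/(0.85 f'_c b_f) = 138/(0.85 × 5 × 59) = 0.550 in.
Since a = 0.550 ≤ h_f = 4.1 in, the stress block lies entirely in the flange; analyse as a rectangular beam of width b_f.
M_n = T(d − a/2) = 138 × (19.1 − 0.275) = 2597.9 kip·in.
M_n = 2597.9/12 = 216.49 kip·ft.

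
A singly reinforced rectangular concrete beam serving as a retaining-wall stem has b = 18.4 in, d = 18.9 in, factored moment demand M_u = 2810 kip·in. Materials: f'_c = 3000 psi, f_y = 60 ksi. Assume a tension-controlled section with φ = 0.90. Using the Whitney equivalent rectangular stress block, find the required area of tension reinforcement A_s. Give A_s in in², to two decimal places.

A_s ≈ 3.07 in²

M_n = M_u/φ = 2810/0.90 = 3122.22 kip·in.
From M_n = 0.85 f'_c a b (d − a/2):
a = d − √(d² − 2M_n/(0.85 f'_c b)) = 18.9 − √(18.9² − 2 × 3122.22/(0.85 × 3 × 18.4)) = 3.929 in.
A_s = 0.85 f'_c a b / f_y = 0.85 × 3 × 3.929 × 18.4 / 60 = 3.072 in².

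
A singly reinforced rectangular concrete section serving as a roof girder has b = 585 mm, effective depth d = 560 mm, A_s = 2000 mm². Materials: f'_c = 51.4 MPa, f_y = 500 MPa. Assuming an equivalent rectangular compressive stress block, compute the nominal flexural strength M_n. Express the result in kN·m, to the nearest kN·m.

M_n ≈ 540 kN·m

T = A_s f_y = 2000 × 500 = 1000000 N = 1000 kN.
From C = T: a = T/(0.85 f'_c b) = 1000000/(0.85 × 51.4 × 585) = 39.13 mm.
M_n = T(d − a/2) = 1000 kN × (560 − 19.565) mm = 540.44 kN·m.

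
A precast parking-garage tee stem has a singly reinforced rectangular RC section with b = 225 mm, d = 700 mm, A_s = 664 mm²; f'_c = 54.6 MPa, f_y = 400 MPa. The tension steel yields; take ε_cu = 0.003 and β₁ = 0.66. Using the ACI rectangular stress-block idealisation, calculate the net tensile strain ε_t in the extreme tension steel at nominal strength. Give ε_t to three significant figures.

ε_t ≈ 0.0515

a = A_s f_y/(0.85 f'_c b) = 25.44 mm.
β₁ = 0.66, so c = a/β₁ = 25.44/0.66 = 38.55 mm.
From the linear strain diagram with ε_cu = 0.003: ε_t = 0.003 (d − c)/c = 0.003 × (700 − 38.55)/38.55 = 0.0515.
Since ε_t ≥ 0.005, the section is tension-controlled.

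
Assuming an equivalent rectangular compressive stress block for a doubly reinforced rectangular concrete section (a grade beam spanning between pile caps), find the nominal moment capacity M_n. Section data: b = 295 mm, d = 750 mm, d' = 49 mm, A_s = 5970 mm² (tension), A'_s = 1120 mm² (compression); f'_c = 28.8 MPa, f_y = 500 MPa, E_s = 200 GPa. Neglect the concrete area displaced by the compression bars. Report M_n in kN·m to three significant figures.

M_n ≈ 1800 kN·m

Assume both tension and compression steel yield.
Net tension couple steel: A_s − A'_s = 4850 mm².
a = (A_s − A'_s) f_y / (0.85 f'_c b) = 2425000/(0.85 × 28.8 × 295) = 335.80 mm.
c = a/β₁ = 335.80/0.844 = 397.87 mm; ε'_s = 0.003(c − d')/c = 0.0026 ≥ f_y/E_s = 0.0025, so compression steel does yield.
M_n = (A_s − A'_s) f_y (d − a/2) + A'_s f_y (d − d') = [2425000 × (750 − 167.9) + 560000 × (750 − 49)] × 10⁻⁶ = 1411.59 + 392.56 = 1804.15 kN·m.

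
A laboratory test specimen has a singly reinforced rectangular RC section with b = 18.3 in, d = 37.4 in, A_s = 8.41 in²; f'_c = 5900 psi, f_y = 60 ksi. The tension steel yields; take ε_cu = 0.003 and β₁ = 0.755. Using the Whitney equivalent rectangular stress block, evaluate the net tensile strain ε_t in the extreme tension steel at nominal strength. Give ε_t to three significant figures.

ε_t ≈ 0.0124

a = A_s f_y/(0.85 f'_c b) = 5.498 in.
β₁ = 0.755, so c = a/β₁ = 5.498/0.755 = 7.282 in.
From the linear strain diagram with ε_cu = 0.003: ε_t = 0.003 (d − c)/c = 0.003 × (37.4 − 7.282)/7.282 = 0.0124.
Since ε_t ≥ 0.005, the section is tension-controlled.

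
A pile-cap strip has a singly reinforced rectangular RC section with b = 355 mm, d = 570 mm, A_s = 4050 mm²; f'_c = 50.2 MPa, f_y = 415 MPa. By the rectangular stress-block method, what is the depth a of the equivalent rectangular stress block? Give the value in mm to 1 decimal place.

T = A_s f_y = 4050 × 415 = 1680750 N = 1680.75 kN.
Setting C = 0.85 f'_c a b equal to T: a = 1680750/(0.85 × 50.2 × 355) = 111.0 mm.

a ≈ 111.0 mm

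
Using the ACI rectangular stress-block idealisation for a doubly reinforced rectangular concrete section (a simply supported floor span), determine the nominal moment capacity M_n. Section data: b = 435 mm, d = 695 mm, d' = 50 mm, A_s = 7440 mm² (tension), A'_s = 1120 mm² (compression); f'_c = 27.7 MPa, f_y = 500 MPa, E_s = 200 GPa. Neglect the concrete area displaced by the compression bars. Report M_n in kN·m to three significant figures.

Assume both tension and compression steel yield.
Net tension couple steel: A_s − A'_s = 6320 mm².
a = (A_s − A'_s) f_y / (0.85 f'_c b) = 3160000/(0.85 × 27.7 × 435) = 308.53 mm.
c = a/β₁ = 308.53/0.85 = 362.98 mm; ε'_s = 0.003(c − d')/c = 0.0026 ≥ f_y/E_s = 0.0025, so compression steel does yield.
M_n = (A_s − A'_s) f_y (d − a/2) + A'_s f_y (d − d') = [3160000 × (695 − 154.265) + 560000 × (695 − 50)] × 10⁻⁶ = 1708.72 + 361.20 = 2069.92 kN·m.

M_n ≈ 2070 kN·m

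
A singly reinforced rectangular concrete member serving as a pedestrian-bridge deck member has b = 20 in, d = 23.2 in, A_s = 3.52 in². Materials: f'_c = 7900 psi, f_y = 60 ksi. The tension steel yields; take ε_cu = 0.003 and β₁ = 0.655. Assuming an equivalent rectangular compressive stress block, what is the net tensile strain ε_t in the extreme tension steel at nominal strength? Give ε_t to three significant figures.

a = A_s f_y/(0.85 f'_c b) = 1.573 in.
β₁ = 0.655, so c = a/β₁ = 1.573/0.655 = 2.402 in.
From the linear strain diagram with ε_cu = 0.003: ε_t = 0.003 (d − c)/c = 0.003 × (23.2 − 2.402)/2.402 = 0.0260.
Since ε_t ≥ 0.005, the section is tension-controlled.

ε_t ≈ 0.0260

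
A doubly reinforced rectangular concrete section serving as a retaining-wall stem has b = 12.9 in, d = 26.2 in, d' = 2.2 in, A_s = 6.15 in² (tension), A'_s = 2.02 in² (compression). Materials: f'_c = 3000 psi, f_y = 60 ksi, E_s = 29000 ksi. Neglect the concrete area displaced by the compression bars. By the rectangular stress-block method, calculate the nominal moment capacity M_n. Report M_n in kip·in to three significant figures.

Assume both steels yield.
a = (A_s − A'_s) f_y/(0.85 f'_c b) = (6.15 − 2.02) × 60/(0.85 × 3 × 12.9) = 7.533 in.
c = a/β₁ = 7.533/0.85 = 8.862 in; ε'_s = 0.003(c − d')/c = 0.0023 ≥ ε_y = 0.0021, so the compression steel yields.
M_n = (A_s − A'_s) f_y (d − a/2) + A'_s f_y (d − d') = 247.8 × (26.2 − 3.7665) + 121.2 × (26.2 − 2.2) = 5559.0 + 2908.8 = 8467.8 kip·in.

M_n ≈ 8470 kip·in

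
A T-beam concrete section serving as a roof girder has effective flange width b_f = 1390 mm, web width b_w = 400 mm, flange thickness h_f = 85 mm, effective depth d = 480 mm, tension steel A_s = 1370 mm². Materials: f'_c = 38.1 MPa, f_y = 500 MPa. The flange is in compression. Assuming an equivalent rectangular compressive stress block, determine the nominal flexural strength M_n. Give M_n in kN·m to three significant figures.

M_n ≈ 324 kN·m

Tension: T = A_s f_y = 1370 × 500 = 685000 N.
Try a within the flange: a = T/(0.85 f'_c b_f) = 685000/(0.85 × 38.1 × 1390) = 15.22 mm.
Since a = 15.22 ≤ h_f = 85 mm, the stress block lies entirely in the flange; analyse as a rectangular beam of width b_f.
M_n = T(d − a/2) = 685000 × (480 − 7.61) = 323.59 × 10⁶ N·mm.
M_n = 323.59 kN·m.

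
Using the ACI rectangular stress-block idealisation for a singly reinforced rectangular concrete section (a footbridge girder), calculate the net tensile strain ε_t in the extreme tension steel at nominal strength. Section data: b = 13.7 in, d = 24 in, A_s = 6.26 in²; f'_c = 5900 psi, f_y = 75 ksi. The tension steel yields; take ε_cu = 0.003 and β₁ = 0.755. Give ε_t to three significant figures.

a = A_s f_y/(0.85 f'_c b) = 6.834 in.
β₁ = 0.755, so c = a/β₁ = 6.834/0.755 = 9.052 in.
From the linear strain diagram with ε_cu = 0.003: ε_t = 0.003 (d − c)/c = 0.003 × (24 − 9.052)/9.052 = 0.00495.
ε_t is between 0.004 and 0.005 — transition zone.

ε_t ≈ 0.00495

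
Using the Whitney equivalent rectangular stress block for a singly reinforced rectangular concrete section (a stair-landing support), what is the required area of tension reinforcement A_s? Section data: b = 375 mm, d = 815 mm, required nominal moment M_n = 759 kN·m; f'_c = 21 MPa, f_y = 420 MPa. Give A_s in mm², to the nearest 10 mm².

With M_n = 0.85 f'_c a b (d − a/2), solve the quadratic for a:
a = d − √(d² − 2M_n/(0.85 f'_c b)) = 815 − √(815² − 2 × 759×10⁶/(0.85 × 21 × 375)) = 153.60 mm.
A_s = 0.85 f'_c a b / f_y = 0.85 × 21 × 153.60 × 375 / 420 = 2448.0 mm².

A_s ≈ 2450 mm²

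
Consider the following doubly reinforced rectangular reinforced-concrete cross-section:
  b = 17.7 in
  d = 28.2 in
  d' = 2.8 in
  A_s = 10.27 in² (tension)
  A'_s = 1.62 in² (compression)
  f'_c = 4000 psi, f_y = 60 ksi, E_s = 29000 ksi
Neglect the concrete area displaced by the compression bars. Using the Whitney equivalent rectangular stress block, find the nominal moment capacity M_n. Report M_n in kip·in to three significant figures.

Assume both steels yield.
a = (A_s − A'_s) f_y/(0.85 f'_c b) = (10.27 − 1.62) × 60/(0.85 × 4 × 17.7) = 8.624 in.
c = a/β₁ = 8.624/0.85 = 10.146 in; ε'_s = 0.003(c − d')/c = 0.0022 ≥ ε_y = 0.0021, so the compression steel yields.
M_n = (A_s − A'_s) f_y (d − a/2) + A'_s f_y (d − d') = 519 × (28.2 − 4.312) + 97.2 × (28.2 − 2.8) = 12397.9 + 2468.9 = 14866.8 kip·in.

M_n ≈ 14900 kip·in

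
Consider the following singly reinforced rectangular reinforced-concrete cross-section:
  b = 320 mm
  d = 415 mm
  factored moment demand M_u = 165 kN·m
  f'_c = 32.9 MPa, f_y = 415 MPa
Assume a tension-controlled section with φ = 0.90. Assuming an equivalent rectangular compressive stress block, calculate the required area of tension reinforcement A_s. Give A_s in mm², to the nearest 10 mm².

A_s ≈ 1140 mm²

M_n = M_u/φ = 165/0.90 = 183.333 kN·m.
With M_n = 0.85 f'_c a b (d − a/2), solve the quadratic for a:
a = d − √(d² − 2M_n/(0.85 f'_c b)) = 415 − √(415² − 2 × 183.333×10⁶/(0.85 × 32.9 × 320)) = 52.71 mm.
A_s = 0.85 f'_c a b / f_y = 0.85 × 32.9 × 52.71 × 320 / 415 = 1136.6 mm².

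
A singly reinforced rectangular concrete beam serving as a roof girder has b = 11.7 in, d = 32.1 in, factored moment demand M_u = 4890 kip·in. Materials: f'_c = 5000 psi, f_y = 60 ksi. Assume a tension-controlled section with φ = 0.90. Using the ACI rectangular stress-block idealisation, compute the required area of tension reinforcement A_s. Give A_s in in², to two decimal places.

A_s ≈ 2.99 in²

M_n = M_u/φ = 4890/0.90 = 5433.33 kip·in.
From M_n = 0.85 f'_c a b (d − a/2):
a = d − √(d² − 2M_n/(0.85 f'_c b)) = 32.1 − √(32.1² − 2 × 5433.33/(0.85 × 5 × 11.7)) = 3.607 in.
A_s = 0.85 f'_c a b / f_y = 0.85 × 5 × 3.607 × 11.7 / 60 = 2.989 in².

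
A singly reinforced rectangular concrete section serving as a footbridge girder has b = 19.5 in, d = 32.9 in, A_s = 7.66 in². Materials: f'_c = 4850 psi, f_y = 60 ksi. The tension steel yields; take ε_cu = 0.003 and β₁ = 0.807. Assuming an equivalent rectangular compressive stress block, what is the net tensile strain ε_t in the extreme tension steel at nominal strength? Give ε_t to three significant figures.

ε_t ≈ 0.0109

a = A_s f_y/(0.85 f'_c b) = 5.717 in.
β₁ = 0.807, so c = a/β₁ = 5.717/0.807 = 7.084 in.
From the linear strain diagram with ε_cu = 0.003: ε_t = 0.003 (d − c)/c = 0.003 × (32.9 − 7.084)/7.084 = 0.0109.
Since ε_t ≥ 0.005, the section is tension-controlled.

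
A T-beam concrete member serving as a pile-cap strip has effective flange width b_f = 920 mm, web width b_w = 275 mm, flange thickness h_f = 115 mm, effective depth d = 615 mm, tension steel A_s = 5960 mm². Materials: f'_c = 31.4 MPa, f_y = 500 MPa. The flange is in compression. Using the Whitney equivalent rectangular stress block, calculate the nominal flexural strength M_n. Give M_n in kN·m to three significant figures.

Tension: T = A_s f_y = 5960 × 500 = 2980000 N.
Try a within the flange: a = T/(0.85 f'_c b_f) = 2980000/(0.85 × 31.4 × 920) = 121.36 mm.
a = 121.36 > h_f = 115 mm: the block extends into the web. Split into flange-overhang and web parts.
C_f = 0.85 f'_c (b_f − b_w) h_f = 0.85 × 31.4 × (920 − 275) × 115 = 1979731 N.
Remaining web compression depth: a_w = (T − C_f)/(0.85 f'_c b_w) = (2980000 − 1979731)/(0.85 × 31.4 × 275) = 136.28 mm.
M_n = C_f(d − h_f/2) + (T − C_f)(d − a_w/2) = 1979731 × (615 − 57.5) + 1000269 × (615 − 68.14) = 1103.70 + 547.01 = 1650.71 × 10⁶ N·mm.
M_n = 1650.71 kN·m.

M_n ≈ 1650 kN·m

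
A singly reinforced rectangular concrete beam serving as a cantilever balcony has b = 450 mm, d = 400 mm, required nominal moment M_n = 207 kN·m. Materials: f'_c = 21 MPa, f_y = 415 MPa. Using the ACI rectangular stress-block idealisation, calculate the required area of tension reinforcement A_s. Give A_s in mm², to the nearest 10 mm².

A_s ≈ 1370 mm²

With M_n = 0.85 f'_c a b (d − a/2), solve the quadratic for a:
a = d − √(d² − 2M_n/(0.85 f'_c b)) = 400 − √(400² − 2 × 207×10⁶/(0.85 × 21 × 450)) = 70.67 mm.
A_s = 0.85 f'_c a b / f_y = 0.85 × 21 × 70.67 × 450 / 415 = 1367.8 mm².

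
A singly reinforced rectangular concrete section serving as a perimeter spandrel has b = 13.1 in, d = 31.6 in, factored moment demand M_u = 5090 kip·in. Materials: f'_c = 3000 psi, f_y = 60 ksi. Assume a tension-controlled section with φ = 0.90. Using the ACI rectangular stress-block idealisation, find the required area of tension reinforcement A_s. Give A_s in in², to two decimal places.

A_s ≈ 3.29 in²

M_n = M_u/φ = 5090/0.90 = 5655.56 kip·in.
From M_n = 0.85 f'_c a b (d − a/2):
a = d − √(d² − 2M_n/(0.85 f'_c b)) = 31.6 − √(31.6² − 2 × 5655.56/(0.85 × 3 × 13.1)) = 5.910 in.
A_s = 0.85 f'_c a b / f_y = 0.85 × 3 × 5.910 × 13.1 / 60 = 3.290 in².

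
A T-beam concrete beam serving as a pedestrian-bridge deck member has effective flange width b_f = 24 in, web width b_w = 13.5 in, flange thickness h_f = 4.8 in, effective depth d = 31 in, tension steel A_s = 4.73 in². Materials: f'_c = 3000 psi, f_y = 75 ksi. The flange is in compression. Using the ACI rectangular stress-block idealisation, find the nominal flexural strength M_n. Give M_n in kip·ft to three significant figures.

Tension: T = A_s f_y = 4.73 × 75 = 354.75 kips.
Try a within the flange: a = T/(0.85 f'_c b_f) = 354.75/(0.85 × 3 × 24) = 5.797 in.
a = 5.797 > h_f = 4.8 in: the block extends into the web. Split into flange-overhang and web parts.
C_f = 0.85 f'_c (b_f − b_w) h_f = 0.85 × 3 × (24 − 13.5) × 4.8 = 128.5 kips.
Remaining web compression depth: a_w = (T − C_f)/(0.85 f'_c b_w) = (354.75 − 128.5)/(0.85 × 3 × 13.5) = 6.572 in.
M_n = C_f(d − h_f/2) + (T − C_f)(d − a_w/2) = 128.5 × (31 − 2.4) + 226.25 × (31 − 3.286) = 3675.1 + 6270.3 = 9945.4 kip·in.
M_n = 9945.4/12 = 828.78 kip·ft.

M_n ≈ 829 kip·ft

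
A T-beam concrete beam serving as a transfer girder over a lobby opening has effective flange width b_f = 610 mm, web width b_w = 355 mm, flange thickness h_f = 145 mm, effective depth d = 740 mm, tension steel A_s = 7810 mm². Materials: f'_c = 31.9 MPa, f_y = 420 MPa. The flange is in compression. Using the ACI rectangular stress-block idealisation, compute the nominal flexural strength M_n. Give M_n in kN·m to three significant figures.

Tension: T = A_s f_y = 7810 × 420 = 3280200 N.
Try a within the flange: a = T/(0.85 f'_c b_f) = 3280200/(0.85 × 31.9 × 610) = 198.32 mm.
a = 198.32 > h_f = 145 mm: the block extends into the web. Split into flange-overhang and web parts.
C_f = 0.85 f'_c (b_f − b_w) h_f = 0.85 × 31.9 × (610 − 355) × 145 = 1002577 N.
Remaining web compression depth: a_w = (T − C_f)/(0.85 f'_c b_w) = (3280200 − 1002577)/(0.85 × 31.9 × 355) = 236.62 mm.
M_n = C_f(d − h_f/2) + (T − C_f)(d − a_w/2) = 1002577 × (740 − 72.5) + 2277623 × (740 − 118.31) = 669.22 + 1415.98 = 2085.20 × 10⁶ N·mm.
M_n = 2085.20 kN·m.

M_n ≈ 2090 kN·m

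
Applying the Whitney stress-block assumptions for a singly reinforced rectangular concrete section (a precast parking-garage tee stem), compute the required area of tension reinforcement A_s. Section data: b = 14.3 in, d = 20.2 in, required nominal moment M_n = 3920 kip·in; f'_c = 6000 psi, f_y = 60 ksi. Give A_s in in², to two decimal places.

From M_n = 0.85 f'_c a b (d − a/2):
a = d − √(d² − 2M_n/(0.85 f'_c b)) = 20.2 − √(20.2² − 2 × 3920/(0.85 × 6 × 14.3)) = 2.864 in.
A_s = 0.85 f'_c a b / f_y = 0.85 × 6 × 2.864 × 14.3 / 60 = 3.481 in².

A_s ≈ 3.48 in²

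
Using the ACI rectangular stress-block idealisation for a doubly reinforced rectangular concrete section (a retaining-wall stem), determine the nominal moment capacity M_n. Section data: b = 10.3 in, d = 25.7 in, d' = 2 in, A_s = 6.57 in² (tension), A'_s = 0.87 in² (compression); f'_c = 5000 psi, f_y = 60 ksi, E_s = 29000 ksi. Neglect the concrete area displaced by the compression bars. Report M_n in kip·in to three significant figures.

Assume both steels yield.
a = (A_s − A'_s) f_y/(0.85 f'_c b) = (6.57 − 0.87) × 60/(0.85 × 5 × 10.3) = 7.813 in.
c = a/β₁ = 7.813/0.8 = 9.766 in; ε'_s = 0.003(c − d')/c = 0.0024 ≥ ε_y = 0.0021, so the compression steel yields.
M_n = (A_s − A'_s) f_y (d − a/2) + A'_s f_y (d − d') = 342 × (25.7 − 3.9065) + 52.2 × (25.7 − 2) = 7453.4 + 1237.1 = 8690.5 kip·in.

M_n ≈ 8690 kip·in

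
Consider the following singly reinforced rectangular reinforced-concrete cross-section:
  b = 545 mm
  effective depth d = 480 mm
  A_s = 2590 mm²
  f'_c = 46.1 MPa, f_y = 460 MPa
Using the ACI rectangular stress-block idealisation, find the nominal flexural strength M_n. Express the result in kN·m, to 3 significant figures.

T = A_s f_y = 2590 × 460 = 1191400 N = 1191.4 kN.
From C = T: a = T/(0.85 f'_c b) = 1191400/(0.85 × 46.1 × 545) = 55.79 mm.
M_n = T(d − a/2) = 1191.4 kN × (480 − 27.895) mm = 538.64 kN·m.

M_n ≈ 539 kN·m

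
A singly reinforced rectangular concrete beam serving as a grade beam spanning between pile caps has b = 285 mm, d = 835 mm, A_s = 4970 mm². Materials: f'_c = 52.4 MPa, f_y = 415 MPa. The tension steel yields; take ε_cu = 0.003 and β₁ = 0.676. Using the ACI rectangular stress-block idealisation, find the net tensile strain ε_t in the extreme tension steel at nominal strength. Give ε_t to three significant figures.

ε_t ≈ 0.00742

a = A_s f_y/(0.85 f'_c b) = 162.48 mm.
β₁ = 0.676, so c = a/β₁ = 162.48/0.676 = 240.36 mm.
From the linear strain diagram with ε_cu = 0.003: ε_t = 0.003 (d − c)/c = 0.003 × (835 − 240.36)/240.36 = 0.00742.
Since ε_t ≥ 0.005, the section is tension-controlled.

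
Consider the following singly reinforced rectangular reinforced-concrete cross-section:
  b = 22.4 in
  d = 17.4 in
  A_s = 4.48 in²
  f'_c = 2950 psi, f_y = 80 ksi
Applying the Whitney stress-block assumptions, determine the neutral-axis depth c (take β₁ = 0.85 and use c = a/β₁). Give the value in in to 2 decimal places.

c ≈ 7.51 in

T = A_s f_y = 4.48 × 80 = 358.4 kips.
a = T/(0.85 f'_c b) = 358.4/(0.85 × 2.95 × 22.4) = 6.3809 in.
With β₁ = 0.85, c = a/β₁ = 6.3809/0.85 = 7.51 in.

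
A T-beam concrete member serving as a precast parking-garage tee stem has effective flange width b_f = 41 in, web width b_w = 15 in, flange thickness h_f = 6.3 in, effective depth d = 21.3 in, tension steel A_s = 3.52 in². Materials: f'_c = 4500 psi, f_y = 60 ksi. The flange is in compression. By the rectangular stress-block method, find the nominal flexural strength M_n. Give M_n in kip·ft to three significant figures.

Tension: T = A_s f_y = 3.52 × 60 = 211.2 kips.
Try a within the flange: a = T/(0.85 f'_c b_f) = 211.2/(0.85 × 4.5 × 41) = 1.347 in.
Since a = 1.347 ≤ h_f = 6.3 in, the stress block lies entirely in the flange; analyse as a rectangular beam of width b_f.
M_n = T(d − a/2) = 211.2 × (21.3 − 0.6735) = 4356.3 kip·in.
M_n = 4356.3/12 = 363.03 kip·ft.

M_n ≈ 363 kip·ft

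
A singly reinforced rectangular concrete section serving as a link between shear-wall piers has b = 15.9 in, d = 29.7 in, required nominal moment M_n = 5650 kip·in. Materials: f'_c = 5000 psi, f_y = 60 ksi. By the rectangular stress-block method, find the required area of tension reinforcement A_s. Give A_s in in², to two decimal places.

From M_n = 0.85 f'_c a b (d − a/2):
a = d − √(d² − 2M_n/(0.85 f'_c b)) = 29.7 − √(29.7² − 2 × 5650/(0.85 × 5 × 15.9)) = 2.963 in.
A_s = 0.85 f'_c a b / f_y = 0.85 × 5 × 2.963 × 15.9 / 60 = 3.337 in².

A_s ≈ 3.34 in²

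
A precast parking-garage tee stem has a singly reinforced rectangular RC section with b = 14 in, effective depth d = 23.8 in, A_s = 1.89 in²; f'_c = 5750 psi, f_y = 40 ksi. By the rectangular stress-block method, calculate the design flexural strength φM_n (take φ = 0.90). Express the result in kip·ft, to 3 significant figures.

T = A_s f_y = 1.89 × 40 = 75.6 kips.
a = T/(0.85 f'_c b) = 75.6/(0.85 × 5.75 × 14) = 1.105 in.
M_n = T(d − a/2) = 75.6 × (23.8 − 0.5525) = 1757.5 kip·in = 1757.5/12 = 146.46 kip·ft.
φM_n = 0.90 × 146.46 = 131.81 kip·ft.

φM_n ≈ 132 kip·ft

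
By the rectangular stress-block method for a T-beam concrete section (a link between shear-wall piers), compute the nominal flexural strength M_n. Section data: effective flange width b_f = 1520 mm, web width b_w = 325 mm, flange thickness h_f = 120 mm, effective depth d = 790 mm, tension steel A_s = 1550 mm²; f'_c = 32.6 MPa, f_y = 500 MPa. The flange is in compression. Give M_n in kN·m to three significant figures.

M_n ≈ 605 kN·m

Tension: T = A_s f_y = 1550 × 500 = 775000 N.
Try a within the flange: a = T/(0.85 f'_c b_f) = 775000/(0.85 × 32.6 × 1520) = 18.40 mm.
Since a = 18.40 ≤ h_f = 120 mm, the stress block lies entirely in the flange; analyse as a rectangular beam of width b_f.
M_n = T(d − a/2) = 775000 × (790 − 9.2) = 605.12 × 10⁶ N·mm.
M_n = 605.12 kN·m.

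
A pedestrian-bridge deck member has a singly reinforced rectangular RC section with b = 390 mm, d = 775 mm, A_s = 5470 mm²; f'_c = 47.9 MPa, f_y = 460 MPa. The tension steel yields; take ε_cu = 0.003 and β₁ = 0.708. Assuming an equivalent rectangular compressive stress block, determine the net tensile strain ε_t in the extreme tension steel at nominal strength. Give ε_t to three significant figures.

a = A_s f_y/(0.85 f'_c b) = 158.46 mm.
β₁ = 0.708, so c = a/β₁ = 158.46/0.708 = 223.81 mm.
From the linear strain diagram with ε_cu = 0.003: ε_t = 0.003 (d − c)/c = 0.003 × (775 − 223.81)/223.81 = 0.00739.
Since ε_t ≥ 0.005, the section is tension-controlled.

ε_t ≈ 0.00739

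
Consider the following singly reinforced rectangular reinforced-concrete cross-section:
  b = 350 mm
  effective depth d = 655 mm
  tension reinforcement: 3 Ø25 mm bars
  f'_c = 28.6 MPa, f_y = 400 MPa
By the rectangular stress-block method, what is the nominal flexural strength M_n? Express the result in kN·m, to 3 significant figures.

A_s = 3 × 491 = 1473 mm².
T = A_s f_y = 1473 × 400 = 589200 N = 589.2 kN.
From C = T: a = T/(0.85 f'_c b) = 589200/(0.85 × 28.6 × 350) = 69.25 mm.
M_n = T(d − a/2) = 589.2 kN × (655 − 34.625) mm = 365.52 kN·m.

M_n ≈ 366 kN·m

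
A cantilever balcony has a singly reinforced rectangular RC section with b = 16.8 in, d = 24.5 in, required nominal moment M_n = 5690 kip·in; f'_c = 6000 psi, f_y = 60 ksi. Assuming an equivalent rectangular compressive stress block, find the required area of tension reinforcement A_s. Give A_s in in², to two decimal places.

A_s ≈ 4.11 in²

From M_n = 0.85 f'_c a b (d − a/2):
a = d − √(d² − 2M_n/(0.85 f'_c b)) = 24.5 − √(24.5² − 2 × 5690/(0.85 × 6 × 16.8)) = 2.880 in.
A_s = 0.85 f'_c a b / f_y = 0.85 × 6 × 2.880 × 16.8 / 60 = 4.113 in².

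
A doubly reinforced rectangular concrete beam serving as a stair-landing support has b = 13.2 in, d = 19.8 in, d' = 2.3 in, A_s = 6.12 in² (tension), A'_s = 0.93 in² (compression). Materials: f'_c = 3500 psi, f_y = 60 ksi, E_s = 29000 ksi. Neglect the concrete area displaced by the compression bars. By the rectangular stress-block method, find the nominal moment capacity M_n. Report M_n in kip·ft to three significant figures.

M_n ≈ 492 kip·ft

Assume both steels yield.
a = (A_s − A'_s) f_y/(0.85 f'_c b) = (6.12 − 0.93) × 60/(0.85 × 3.5 × 13.2) = 7.930 in.
c = a/β₁ = 7.930/0.85 = 9.329 in; ε'_s = 0.003(c − d')/c = 0.0023 ≥ ε_y = 0.0021, so the compression steel yields.
M_n = (A_s − A'_s) f_y (d − a/2) + A'_s f_y (d − d') = 311.4 × (19.8 − 3.965) + 55.8 × (19.8 − 2.3) = 4931.0 + 976.5 = 5907.5 kip·in = 5907.5/12 = 492.29 kip·ft.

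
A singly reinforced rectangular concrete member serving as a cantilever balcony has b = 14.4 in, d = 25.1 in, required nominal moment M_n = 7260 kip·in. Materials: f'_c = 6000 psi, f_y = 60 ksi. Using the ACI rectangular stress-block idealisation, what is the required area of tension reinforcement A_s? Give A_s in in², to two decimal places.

A_s ≈ 5.27 in²

From M_n = 0.85 f'_c a b (d − a/2):
a = d − √(d² − 2M_n/(0.85 f'_c b)) = 25.1 − √(25.1² − 2 × 7260/(0.85 × 6 × 14.4)) = 4.308 in.
A_s = 0.85 f'_c a b / f_y = 0.85 × 6 × 4.308 × 14.4 / 60 = 5.273 in².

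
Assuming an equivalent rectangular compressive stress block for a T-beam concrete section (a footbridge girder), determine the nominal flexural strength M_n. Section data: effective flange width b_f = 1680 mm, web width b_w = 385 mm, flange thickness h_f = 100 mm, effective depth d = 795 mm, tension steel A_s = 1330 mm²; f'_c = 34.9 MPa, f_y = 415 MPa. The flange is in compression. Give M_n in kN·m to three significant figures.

Tension: T = A_s f_y = 1330 × 415 = 551950 N.
Try a within the flange: a = T/(0.85 f'_c b_f) = 551950/(0.85 × 34.9 × 1680) = 11.08 mm.
Since a = 11.08 ≤ h_f = 100 mm, the stress block lies entirely in the flange; analyse as a rectangular beam of width b_f.
M_n = T(d − a/2) = 551950 × (795 − 5.54) = 435.74 × 10⁶ N·mm.
M_n = 435.74 kN·m.

M_n ≈ 436 kN·m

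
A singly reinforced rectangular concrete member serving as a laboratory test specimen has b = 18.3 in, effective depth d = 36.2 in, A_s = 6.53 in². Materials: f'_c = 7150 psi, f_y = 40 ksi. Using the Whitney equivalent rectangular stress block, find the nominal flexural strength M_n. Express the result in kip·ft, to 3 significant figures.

M_n ≈ 762 kip·ft

T = A_s f_y = 6.53 × 40 = 261.2 kips.
a = T/(0.85 f'_c b) = 261.2/(0.85 × 7.15 × 18.3) = 2.349 in.
M_n = T(d − a/2) = 261.2 × (36.2 − 1.1745) = 9148.7 kip·in = 9148.7/12 = 762.39 kip·ft.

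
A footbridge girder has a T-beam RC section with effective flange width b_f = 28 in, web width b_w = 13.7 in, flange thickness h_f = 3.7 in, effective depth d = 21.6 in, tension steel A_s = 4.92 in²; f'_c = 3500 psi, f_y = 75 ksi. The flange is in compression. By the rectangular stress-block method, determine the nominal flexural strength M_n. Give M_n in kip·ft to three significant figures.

M_n ≈ 594 kip·ft

Tension: T = A_s f_y = 4.92 × 75 = 369 kips.
Try a within the flange: a = T/(0.85 f'_c b_f) = 369/(0.85 × 3.5 × 28) = 4.430 in.
a = 4.430 > h_f = 3.7 in: the block extends into the web. Split into flange-overhang and web parts.
C_f = 0.85 f'_c (b_f − b_w) h_f = 0.85 × 3.5 × (28 − 13.7) × 3.7 = 157.4 kips.
Remaining web compression depth: a_w = (T − C_f)/(0.85 f'_c b_w) = (369 − 157.4)/(0.85 × 3.5 × 13.7) = 5.192 in.
M_n = C_f(d − h_f/2) + (T − C_f)(d − a_w/2) = 157.4 × (21.6 − 1.85) + 211.6 × (21.6 − 2.596) = 3108.7 + 4021.2 = 7129.9 kip·in.
M_n = 7129.9/12 = 594.16 kip·ft.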